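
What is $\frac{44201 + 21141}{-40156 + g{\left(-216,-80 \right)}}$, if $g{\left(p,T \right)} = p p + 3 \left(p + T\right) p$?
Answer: $\frac{32671}{99154} \approx 0.3295$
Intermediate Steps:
$g{\left(p,T \right)} = p^{2} + p \left(3 T + 3 p\right)$ ($g{\left(p,T \right)} = p^{2} + 3 \left(T + p\right) p = p^{2} + \left(3 T + 3 p\right) p = p^{2} + p \left(3 T + 3 p\right)$)
$\frac{44201 + 21141}{-40156 + g{\left(-216,-80 \right)}} = \frac{44201 + 21141}{-40156 - 216 \left(3 \left(-80\right) + 4 \left(-216\right)\right)} = \frac{65342}{-40156 - 216 \left(-240 - 864\right)} = \frac{65342}{-40156 - -238464} = \frac{65342}{-40156 + 238464} = \frac{65342}{198308} = 65342 \cdot \frac{1}{198308} = \frac{32671}{99154}$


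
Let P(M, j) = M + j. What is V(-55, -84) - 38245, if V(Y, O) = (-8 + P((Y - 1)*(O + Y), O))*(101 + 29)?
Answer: 961715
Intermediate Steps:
V(Y, O) = -1040 + 130*O + 130*(-1 + Y)*(O + Y) (V(Y, O) = (-8 + ((Y - 1)*(O + Y) + O))*(101 + 29) = (-8 + ((-1 + Y)*(O + Y) + O))*130 = (-8 + (O + (-1 + Y)*(O + Y)))*130 = (-8 + O + (-1 + Y)*(O + Y))*130 = -1040 + 130*O + 130*(-1 + Y)*(O + Y))
V(-55, -84) - 38245 = (-1040 - 130*(-55) + 130*(-55)² + 130*(-84)*(-55)) - 38245 = (-1040 + 7150 + 130*3025 + 600600) - 38245 = (-1040 + 7150 + 393250 + 600600) - 38245 = 999960 - 38245 = 961715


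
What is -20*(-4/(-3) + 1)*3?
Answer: -140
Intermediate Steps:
-20*(-4/(-3) + 1)*3 = -20*(-4*(-⅓) + 1)*3 = -20*(4/3 + 1)*3 = -140*3/3 = -20*7 = -140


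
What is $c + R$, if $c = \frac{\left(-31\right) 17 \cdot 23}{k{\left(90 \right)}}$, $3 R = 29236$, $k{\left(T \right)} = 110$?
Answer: $\frac{3179597}{330} \approx 9635.1$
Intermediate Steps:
$R = \frac{29236}{3}$ ($R = \frac{1}{3} \cdot 29236 = \frac{29236}{3} \approx 9745.3$)
$c = - \frac{12121}{110}$ ($c = \frac{\left(-31\right) 17 \cdot 23}{110} = \left(-527\right) 23 \cdot \frac{1}{110} = \left(-12121\right) \frac{1}{110} = - \frac{12121}{110} \approx -110.19$)
$c + R = - \frac{12121}{110} + \frac{29236}{3} = \frac{3179597}{330}$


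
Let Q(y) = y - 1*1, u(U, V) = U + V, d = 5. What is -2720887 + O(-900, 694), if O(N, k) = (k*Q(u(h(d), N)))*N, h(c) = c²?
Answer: 544428713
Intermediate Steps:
Q(y) = -1 + y (Q(y) = y - 1 = -1 + y)
O(N, k) = N*k*(24 + N) (O(N, k) = (k*(-1 + (5² + N)))*N = (k*(-1 + (25 + N)))*N = (k*(24 + N))*N = N*k*(24 + N))
-2720887 + O(-900, 694) = -2720887 - 900*694*(24 - 900) = -2720887 - 900*694*(-876) = -2720887 + 547149600 = 544428713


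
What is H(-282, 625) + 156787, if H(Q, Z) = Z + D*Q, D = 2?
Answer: 156848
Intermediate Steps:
H(Q, Z) = Z + 2*Q
H(-282, 625) + 156787 = (625 + 2*(-282)) + 156787 = (625 - 564) + 156787 = 61 + 156787 = 156848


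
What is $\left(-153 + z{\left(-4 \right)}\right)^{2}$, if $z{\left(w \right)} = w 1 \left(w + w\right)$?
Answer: $14641$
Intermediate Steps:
$z{\left(w \right)} = 2 w^{2}$ ($z{\left(w \right)} = w 2 w = 2 w^{2}$)
$\left(-153 + z{\left(-4 \right)}\right)^{2} = \left(-153 + 2 \left(-4\right)^{2}\right)^{2} = \left(-153 + 2 \cdot 16\right)^{2} = \left(-153 + 32\right)^{2} = \left(-121\right)^{2} = 14641$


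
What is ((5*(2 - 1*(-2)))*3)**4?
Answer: 12960000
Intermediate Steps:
((5*(2 - 1*(-2)))*3)**4 = ((5*(2 + 2))*3)**4 = ((5*4)*3)**4 = (20*3)**4 = 60**4 = 12960000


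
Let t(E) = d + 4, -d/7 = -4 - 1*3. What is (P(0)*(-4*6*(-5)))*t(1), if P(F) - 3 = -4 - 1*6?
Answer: -44520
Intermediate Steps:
d = 49 (d = -7*(-4 - 1*3) = -7*(-4 - 3) = -7*(-7) = 49)
t(E) = 53 (t(E) = 49 + 4 = 53)
P(F) = -7 (P(F) = 3 + (-4 - 1*6) = 3 + (-4 - 6) = 3 - 10 = -7)
(P(0)*(-4*6*(-5)))*t(1) = -7*(-4*6)*(-5)*53 = -(-168)*(-5)*53 = -7*120*53 = -840*53 = -44520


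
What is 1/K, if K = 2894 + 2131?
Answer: 1/5025 ≈ 0.00019901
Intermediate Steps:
K = 5025
1/K = 1/5025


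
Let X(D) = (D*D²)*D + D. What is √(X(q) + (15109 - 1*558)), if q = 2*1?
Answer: √14569 ≈ 120.70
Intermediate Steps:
q = 2
X(D) = D + D⁴ (X(D) = D³*D + D = D⁴ + D = D + D⁴)
√(X(q) + (15109 - 1*558)) = √((2 + 2⁴) + (15109 - 1*558)) = √((2 + 16) + (15109 - 558)) = √(18 + 14551) = √14569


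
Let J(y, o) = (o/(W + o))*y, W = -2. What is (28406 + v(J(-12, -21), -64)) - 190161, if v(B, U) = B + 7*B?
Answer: -3722381/23 ≈ -1.6184e+5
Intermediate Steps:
J(y, o) = o*y/(-2 + o) (J(y, o) = (o/(-2 + o))*y = o*y/(-2 + o))
v(B, U) = 8*B
(28406 + v(J(-12, -21), -64)) - 190161 = (28406 + 8*(-21*(-12)/(-2 - 21))) - 190161 = (28406 + 8*(-21*(-12)/(-23))) - 190161 = (28406 + 8*(-21*(-12)*(-1/23))) - 190161 = (28406 + 8*(-252/23)) - 190161 = (28406 - 2016/23) - 190161 = 651322/23 - 190161 = -3722381/23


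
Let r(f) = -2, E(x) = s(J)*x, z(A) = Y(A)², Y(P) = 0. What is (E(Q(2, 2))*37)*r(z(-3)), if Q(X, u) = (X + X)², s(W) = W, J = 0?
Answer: 0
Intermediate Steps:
Q(X, u) = 4*X² (Q(X, u) = (2*X)² = 4*X²)
z(A) = 0 (z(A) = 0² = 0)
E(x) = 0 (E(x) = 0*x = 0)
(E(Q(2, 2))*37)*r(z(-3)) = (0*37)*(-2) = 0*(-2) = 0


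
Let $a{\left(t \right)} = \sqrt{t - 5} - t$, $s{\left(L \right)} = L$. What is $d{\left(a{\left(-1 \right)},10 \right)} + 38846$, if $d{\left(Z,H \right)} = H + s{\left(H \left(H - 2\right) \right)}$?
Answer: $38936$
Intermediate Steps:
$a{\left(t \right)} = \sqrt{-5 + t} - t$
$d{\left(Z,H \right)} = H + H \left(-2 + H\right)$ ($d{\left(Z,H \right)} = H + H \left(H - 2\right) = H + H \left(-2 + H\right)$)
$d{\left(a{\left(-1 \right)},10 \right)} + 38846 = 10 \left(-1 + 10\right) + 38846 = 10 \cdot 9 + 38846 = 90 + 38846 = 38936$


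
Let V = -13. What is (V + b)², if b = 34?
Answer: 441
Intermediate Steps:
(V + b)² = (-13 + 34)² = 21² = 441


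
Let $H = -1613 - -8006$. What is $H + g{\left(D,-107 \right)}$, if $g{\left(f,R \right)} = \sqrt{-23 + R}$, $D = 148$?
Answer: $6393 + i \sqrt{130} \approx 6393.0 + 11.402 i$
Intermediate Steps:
$H = 6393$ ($H = -1613 + 8006 = 6393$)
$H + g{\left(D,-107 \right)} = 6393 + \sqrt{-23 - 107} = 6393 + \sqrt{-130} = 6393 + i \sqrt{130}$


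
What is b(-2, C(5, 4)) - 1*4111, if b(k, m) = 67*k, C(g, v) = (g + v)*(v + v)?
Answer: -4245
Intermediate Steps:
C(g, v) = 2*v*(g + v) (C(g, v) = (g + v)*(2*v) = 2*v*(g + v))
b(-2, C(5, 4)) - 1*4111 = 67*(-2) - 1*4111 = -134 - 4111 = -4245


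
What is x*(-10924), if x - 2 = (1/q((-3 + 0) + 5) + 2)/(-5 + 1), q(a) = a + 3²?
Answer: -177515/11 ≈ -16138.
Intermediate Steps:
q(a) = 9 + a (q(a) = a + 9 = 9 + a)
x = 65/44 (x = 2 + (1/(9 + ((-3 + 0) + 5)) + 2)/(-5 + 1) = 2 + (1/(9 + (-3 + 5)) + 2)/(-4) = 2 + (1/(9 + 2) + 2)*(-¼) = 2 + (1/11 + 2)*(-¼) = 2 + (23/11)*(-¼) = 2 - 23/44 = 65/44 ≈ 1.4773)
x*(-10924) = (65/44)*(-10924) = -177515/11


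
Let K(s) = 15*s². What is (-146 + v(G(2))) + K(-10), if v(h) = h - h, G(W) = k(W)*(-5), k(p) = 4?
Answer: 1354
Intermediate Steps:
G(W) = -20 (G(W) = 4*(-5) = -20)
v(h) = 0
(-146 + v(G(2))) + K(-10) = (-146 + 0) + 15*(-10)² = -146 + 15*100 = -146 + 1500 = 1354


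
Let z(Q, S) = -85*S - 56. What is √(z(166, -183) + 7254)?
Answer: √22753 ≈ 150.84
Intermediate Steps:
z(Q, S) = -56 - 85*S
√(z(166, -183) + 7254) = √((-56 - 85*(-183)) + 7254) = √((-56 + 15555) + 7254) = √(15499 + 7254) = √22753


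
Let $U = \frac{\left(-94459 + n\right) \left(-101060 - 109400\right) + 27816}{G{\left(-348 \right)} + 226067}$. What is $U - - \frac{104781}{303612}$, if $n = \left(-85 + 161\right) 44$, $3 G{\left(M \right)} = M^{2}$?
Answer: $\frac{1940706390597309}{26964287740} \approx 71973.0$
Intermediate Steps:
$G{\left(M \right)} = \frac{M^{2}}{3}$
$n = 3344$ ($n = 76 \cdot 44 = 3344$)
$U = \frac{19176090716}{266435}$ ($U = \frac{\left(-94459 + 3344\right) \left(-101060 - 109400\right) + 27816}{\frac{\left(-348\right)^{2}}{3} + 226067} = \frac{\left(-91115\right) \left(-210460\right) + 27816}{\frac{1}{3} \cdot 121104 + 226067} = \frac{19176062900 + 27816}{40368 + 226067} = \frac{19176090716}{266435} \approx 71973.0$)
$U - - \frac{104781}{303612} = \frac{19176090716}{266435} - - \frac{104781}{303612} = \frac{19176090716}{266435} - \left(-104781\right) \frac{1}{303612} = \frac{19176090716}{266435} - - \frac{34927}{101204} = \frac{19176090716}{266435} + \frac{34927}{101204} = \frac{1940706390597309}{26964287740}$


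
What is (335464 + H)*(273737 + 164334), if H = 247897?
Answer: 255553536631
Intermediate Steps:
(335464 + H)*(273737 + 164334) = (335464 + 247897)*(273737 + 164334) = 583361*438071 = 255553536631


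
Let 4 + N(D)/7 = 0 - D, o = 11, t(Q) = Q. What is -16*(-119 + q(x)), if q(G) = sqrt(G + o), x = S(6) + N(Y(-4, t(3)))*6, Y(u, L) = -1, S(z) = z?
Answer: 1904 - 16*I*sqrt(109) ≈ 1904.0 - 167.04*I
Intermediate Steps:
N(D) = -28 - 7*D (N(D) = -28 + 7*(0 - D) = -28 + 7*(-D) = -28 - 7*D)
x = -120 (x = 6 + (-28 - 7*(-1))*6 = 6 + (-28 + 7)*6 = 6 - 21*6 = 6 - 126 = -120)
q(G) = sqrt(11 + G) (q(G) = sqrt(G + 11) = sqrt(11 + G))
-16*(-119 + q(x)) = -16*(-119 + sqrt(11 - 120)) = -16*(-119 + sqrt(-109)) = -16*(-119 + I*sqrt(109)) = 1904 - 16*I*sqrt(109)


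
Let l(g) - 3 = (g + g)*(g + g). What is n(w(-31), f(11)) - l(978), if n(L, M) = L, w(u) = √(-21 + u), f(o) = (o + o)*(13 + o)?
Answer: -3825939 + 2*I*√13 ≈ -3.8259e+6 + 7.2111*I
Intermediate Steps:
f(o) = 2*o*(13 + o) (f(o) = (2*o)*(13 + o) = 2*o*(13 + o))
l(g) = 3 + 4*g² (l(g) = 3 + (g + g)*(g + g) = 3 + (2*g)*(2*g) = 3 + 4*g²)
n(w(-31), f(11)) - l(978) = √(-21 - 31) - (3 + 4*978²) = √(-52) - (3 + 4*956484) = 2*I*√13 - (3 + 3825936) = 2*I*√13 - 1*3825939 = 2*I*√13 - 3825939 = -3825939 + 2*I*√13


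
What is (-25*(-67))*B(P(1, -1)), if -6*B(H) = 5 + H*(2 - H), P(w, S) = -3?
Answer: 8375/3 ≈ 2791.7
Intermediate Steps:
B(H) = -⅚ - H*(2 - H)/6 (B(H) = -(5 + H*(2 - H))/6 = -⅚ - H*(2 - H)/6)
(-25*(-67))*B(P(1, -1)) = (-25*(-67))*(-⅚ - ⅓*(-3) + (⅙)*(-3)²) = 1675*(-⅚ + 1 + (⅙)*9) = 1675*(-⅚ + 1 + 3/2) = 1675*(5/3) = 8375/3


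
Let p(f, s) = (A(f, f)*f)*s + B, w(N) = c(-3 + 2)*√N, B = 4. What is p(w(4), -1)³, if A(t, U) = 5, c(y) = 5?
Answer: -97336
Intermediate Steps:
w(N) = 5*√N
p(f, s) = 4 + 5*f*s (p(f, s) = (5*f)*s + 4 = 5*f*s + 4 = 4 + 5*f*s)
p(w(4), -1)³ = (4 + 5*(5*√4)*(-1))³ = (4 + 5*(5*2)*(-1))³ = (4 + 5*10*(-1))³ = (4 - 50)³ = (-46)³ = -97336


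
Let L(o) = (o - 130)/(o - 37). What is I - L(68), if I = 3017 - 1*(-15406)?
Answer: 18425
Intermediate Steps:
I = 18423 (I = 3017 + 15406 = 18423)
L(o) = (-130 + o)/(-37 + o)
I - L(68) = 18423 - (-130 + 68)/(-37 + 68) = 18423 - (-62)/31 = 18423 - 1*(-2) = 18423 + 2 = 18425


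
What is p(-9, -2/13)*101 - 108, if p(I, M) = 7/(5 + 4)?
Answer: -265/9 ≈ -29.444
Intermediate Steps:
p(I, M) = 7/9
p(-9, -2/13)*101 - 108 = (7/9)*101 - 108 = 707/9 - 108 = -265/9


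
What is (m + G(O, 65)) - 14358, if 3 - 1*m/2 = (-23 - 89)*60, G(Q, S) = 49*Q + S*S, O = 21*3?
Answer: 6400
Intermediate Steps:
O = 63
G(Q, S) = S**2 + 49*Q (G(Q, S) = 49*Q + S**2 = S**2 + 49*Q)
m = 13446 (m = 6 - 2*(-23 - 89)*60 = 6 - (-224)*60 = 6 - 2*(-6720) = 6 + 13440 = 13446)
(m + G(O, 65)) - 14358 = (13446 + (65**2 + 49*63)) - 14358 = (13446 + (4225 + 3087)) - 14358 = (13446 + 7312) - 14358 = 20758 - 14358 = 6400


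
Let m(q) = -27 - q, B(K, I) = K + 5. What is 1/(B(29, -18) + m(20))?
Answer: -1/13 ≈ -0.076923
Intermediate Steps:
B(K, I) = 5 + K
1/(B(29, -18) + m(20)) = 1/((5 + 29) + (-27 - 1*20)) = 1/(34 + (-27 - 20)) = 1/(34 - 47) = 1/(-13) = -1/13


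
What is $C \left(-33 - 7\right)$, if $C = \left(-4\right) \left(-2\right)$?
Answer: $-320$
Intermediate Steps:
$C = 8$
$C \left(-33 - 7\right) = 8 \left(-33 - 7\right) = 8 \left(-40\right) = -320$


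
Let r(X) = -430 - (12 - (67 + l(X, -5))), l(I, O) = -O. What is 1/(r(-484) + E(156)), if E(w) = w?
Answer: -1/214 ≈ -0.0046729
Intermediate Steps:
r(X) = -370 (r(X) = -430 - (12 - (67 - 1*(-5))) = -430 - (12 - (67 + 5)) = -430 - (12 - 1*72) = -430 - (12 - 72) = -430 - 1*(-60) = -430 + 60 = -370)
1/(r(-484) + E(156)) = 1/(-370 + 156) = 1/(-214) = -1/214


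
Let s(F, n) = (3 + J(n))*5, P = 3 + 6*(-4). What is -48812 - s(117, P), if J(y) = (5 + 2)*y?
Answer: -48092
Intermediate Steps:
P = -21 (P = 3 - 24 = -21)
J(y) = 7*y
s(F, n) = 15 + 35*n (s(F, n) = (3 + 7*n)*5 = 15 + 35*n)
-48812 - s(117, P) = -48812 - (15 + 35*(-21)) = -48812 - (15 - 735) = -48812 - 1*(-720) = -48812 + 720 = -48092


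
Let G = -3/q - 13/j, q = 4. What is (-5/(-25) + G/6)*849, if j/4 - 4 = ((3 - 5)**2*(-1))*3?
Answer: 38771/320 ≈ 121.16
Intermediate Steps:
j = -32 (j = 16 + 4*(((3 - 5)**2*(-1))*3) = 16 + 4*(((-2)**2*(-1))*3) = 16 + 4*((4*(-1))*3) = 16 + 4*(-4*3) = 16 + 4*(-12) = 16 - 48 = -32)
G = -11/32 (G = -3/4 - 13/(-32) = -3*1/4 - 13*(-1/32) = -3/4 + 13/32 = -11/32 ≈ -0.34375)
(-5/(-25) + G/6)*849 = (-5/(-25) - 11/32/6)*849 = (-5*(-1/25) - 11/32*1/6)*849 = (1/5 - 11/192)*849 = (137/960)*849 = 38771/320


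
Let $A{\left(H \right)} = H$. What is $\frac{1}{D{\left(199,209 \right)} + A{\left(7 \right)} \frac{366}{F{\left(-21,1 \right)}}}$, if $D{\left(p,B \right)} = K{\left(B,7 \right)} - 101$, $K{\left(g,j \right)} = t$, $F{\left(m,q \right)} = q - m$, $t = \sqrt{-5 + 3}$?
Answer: $\frac{935}{14571} - \frac{121 i \sqrt{2}}{29142} \approx 0.064169 - 0.0058719 i$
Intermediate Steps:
$t = i \sqrt{2}$ ($t = \sqrt{-2} = i \sqrt{2} \approx 1.4142 i$)
$K{\left(g,j \right)} = i \sqrt{2}$
$D{\left(p,B \right)} = -101 + i \sqrt{2}$ ($D{\left(p,B \right)} = i \sqrt{2} - 101 = -101 + i \sqrt{2}$)
$\frac{1}{D{\left(199,209 \right)} + A{\left(7 \right)} \frac{366}{F{\left(-21,1 \right)}}} = \frac{1}{\left(-101 + i \sqrt{2}\right) + 7 \frac{366}{1 - -21}} = \frac{1}{\left(-101 + i \sqrt{2}\right) + 7 \frac{366}{1 + 21}} = \frac{1}{\left(-101 + i \sqrt{2}\right) + 7 \cdot \frac{366}{22}} = \frac{1}{\left(-101 + i \sqrt{2}\right) + 7 \cdot 366 \cdot \frac{1}{22}} = \frac{1}{\left(-101 + i \sqrt{2}\right) + 7 \cdot \frac{183}{11}} = \frac{1}{\left(-101 + i \sqrt{2}\right) + \frac{1281}{11}} = \frac{1}{\frac{170}{11} + i \sqrt{2}}$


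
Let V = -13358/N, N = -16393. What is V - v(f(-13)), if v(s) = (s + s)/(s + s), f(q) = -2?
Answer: -3035/16393 ≈ -0.18514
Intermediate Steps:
v(s) = 1 (v(s) = (2*s)/((2*s)) = (2*s)*(1/(2*s)) = 1)
V = 13358/16393 (V = -13358/(-16393) = -13358*(-1/16393) = 13358/16393 ≈ 0.81486)
V - v(f(-13)) = 13358/16393 - 1*1 = 13358/16393 - 1 = -3035/16393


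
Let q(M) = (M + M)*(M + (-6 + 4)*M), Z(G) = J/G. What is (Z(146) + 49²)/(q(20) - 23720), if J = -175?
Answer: -350371/3579920 ≈ -0.097871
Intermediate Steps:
Z(G) = -175/G
q(M) = -2*M² (q(M) = (2*M)*(M - 2*M) = (2*M)*(-M) = -2*M²)
(Z(146) + 49²)/(q(20) - 23720) = (-175/146 + 49²)/(-2*20² - 23720) = (-175*1/146 + 2401)/(-2*400 - 23720) = (-175/146 + 2401)/(-800 - 23720) = (350371/146)/(-24520) = (350371/146)*(-1/24520) = -350371/3579920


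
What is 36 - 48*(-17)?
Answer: 852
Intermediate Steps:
36 - 48*(-17) = 36 + 816 = 852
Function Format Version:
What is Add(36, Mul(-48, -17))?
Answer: 852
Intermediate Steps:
Add(36, Mul(-48, -17)) = Add(36, 816) = 852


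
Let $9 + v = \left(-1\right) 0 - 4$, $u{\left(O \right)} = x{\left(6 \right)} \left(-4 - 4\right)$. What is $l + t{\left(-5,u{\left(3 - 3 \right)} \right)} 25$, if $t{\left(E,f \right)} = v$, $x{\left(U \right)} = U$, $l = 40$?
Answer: $-285$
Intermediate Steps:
$u{\left(O \right)} = -48$ ($u{\left(O \right)} = 6 \left(-4 - 4\right) = 6 \left(-8\right) = -48$)
$v = -13$ ($v = -9 - 4 = -13$)
$t{\left(E,f \right)} = -13$
$l + t{\left(-5,u{\left(3 - 3 \right)} \right)} 25 = 40 - 325 = -285$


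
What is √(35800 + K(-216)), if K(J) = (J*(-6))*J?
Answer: 2*I*√61034 ≈ 494.1*I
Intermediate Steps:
K(J) = -6*J² (K(J) = (-6*J)*J = -6*J²)
√(35800 + K(-216)) = √(35800 - 6*(-216)²) = √(35800 - 6*46656) = √(35800 - 279936) = √(-244136) = 2*I*√61034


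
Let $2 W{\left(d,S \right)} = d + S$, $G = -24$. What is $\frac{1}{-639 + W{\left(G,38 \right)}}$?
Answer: $- \frac{1}{632} \approx -0.0015823$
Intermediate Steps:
$W{\left(d,S \right)} = \frac{S}{2} + \frac{d}{2}$ ($W{\left(d,S \right)} = \frac{d + S}{2} = \frac{S + d}{2} = \frac{S}{2} + \frac{d}{2}$)
$\frac{1}{-639 + W{\left(G,38 \right)}} = \frac{1}{-639 + \left(\frac{1}{2} \cdot 38 + \frac{1}{2} \left(-24\right)\right)} = \frac{1}{-639 + \left(19 - 12\right)} = \frac{1}{-639 + 7} = \frac{1}{-632} = - \frac{1}{632}$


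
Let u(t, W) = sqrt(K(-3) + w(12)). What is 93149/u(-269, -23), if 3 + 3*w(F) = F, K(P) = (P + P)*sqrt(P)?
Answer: 93149*sqrt(3)/(3*sqrt(1 - 2*I*sqrt(3))) ≈ 22635.0 + 17025.0*I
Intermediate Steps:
K(P) = 2*P**(3/2) (K(P) = (2*P)*sqrt(P) = 2*P**(3/2))
w(F) = -1 + F/3
u(t, W) = sqrt(3 - 6*I*sqrt(3)) (u(t, W) = sqrt(2*(-3)**(3/2) + (-1 + (1/3)*12)) = sqrt(2*(-3*I*sqrt(3)) + (-1 + 4)) = sqrt(-6*I*sqrt(3) + 3) = sqrt(3 - 6*I*sqrt(3)))
93149/u(-269, -23) = 93149/(sqrt(3 - 6*I*sqrt(3))) = 93149/sqrt(3 - 6*I*sqrt(3))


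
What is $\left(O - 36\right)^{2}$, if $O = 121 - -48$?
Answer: $17689$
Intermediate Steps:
$O = 169$ ($O = 121 + 48 = 169$)
$\left(O - 36\right)^{2} = \left(169 - 36\right)^{2} = 133^{2} = 17689$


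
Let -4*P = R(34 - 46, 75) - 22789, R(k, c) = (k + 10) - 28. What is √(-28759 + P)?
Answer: I*√92217/2 ≈ 151.84*I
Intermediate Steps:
R(k, c) = -18 + k (R(k, c) = (10 + k) - 28 = -18 + k)
P = 22819/4 (P = -((-18 + (34 - 46)) - 22789)/4 = -((-18 - 12) - 22789)/4 = -(-30 - 22789)/4 = -¼*(-22819) = 22819/4 ≈ 5704.8)
√(-28759 + P) = √(-28759 + 22819/4) = √(-92217/4) = I*√92217/2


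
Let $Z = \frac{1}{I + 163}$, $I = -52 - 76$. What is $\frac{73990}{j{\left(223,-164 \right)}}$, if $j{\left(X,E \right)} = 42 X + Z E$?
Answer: $\frac{1294825}{163823} \approx 7.9038$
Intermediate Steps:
$I = -128$
$Z = \frac{1}{35}$ ($Z = \frac{1}{-128 + 163} = \frac{1}{35} \approx 0.028571$)
$j{\left(X,E \right)} = 42 X + \frac{E}{35}$
$\frac{73990}{j{\left(223,-164 \right)}} = \frac{73990}{42 \cdot 223 + \frac{1}{35} \left(-164\right)} = \frac{73990}{9366 - \frac{164}{35}} = \frac{73990}{\frac{327646}{35}} = 73990 \cdot \frac{35}{327646} = \frac{1294825}{163823}$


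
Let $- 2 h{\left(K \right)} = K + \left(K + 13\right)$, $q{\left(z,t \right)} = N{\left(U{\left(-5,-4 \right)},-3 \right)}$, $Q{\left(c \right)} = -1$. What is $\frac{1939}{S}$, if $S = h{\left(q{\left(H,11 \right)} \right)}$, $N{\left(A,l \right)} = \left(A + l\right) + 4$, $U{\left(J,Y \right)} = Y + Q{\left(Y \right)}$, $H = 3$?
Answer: $- \frac{3878}{5} \approx -775.6$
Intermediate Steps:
$U{\left(J,Y \right)} = -1 + Y$ ($U{\left(J,Y \right)} = Y - 1 = -1 + Y$)
$N{\left(A,l \right)} = 4 + A + l$
$q{\left(z,t \right)} = -4$ ($q{\left(z,t \right)} = 4 - 5 - 3 = -4$)
$h{\left(K \right)} = - \frac{13}{2} - K$ ($h{\left(K \right)} = - \frac{K + \left(K + 13\right)}{2} = - \frac{K + \left(13 + K\right)}{2} = - \frac{13 + 2 K}{2} = - \frac{13}{2} - K$)
$S = - \frac{5}{2}$ ($S = - \frac{13}{2} - -4 = - \frac{13}{2} + 4 = - \frac{5}{2} \approx -2.5$)
$\frac{1939}{S} = \frac{1939}{- \frac{5}{2}} = 1939 \left(- \frac{2}{5}\right) = - \frac{3878}{5}$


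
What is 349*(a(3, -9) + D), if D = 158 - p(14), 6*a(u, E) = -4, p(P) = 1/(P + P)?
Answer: 4611337/84 ≈ 54897.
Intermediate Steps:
p(P) = 1/(2*P)
a(u, E) = -⅔ (a(u, E) = (⅙)*(-4) = -⅔)
D = 4423/28 (D = 158 - 1/(2*14) = 158 - 1*1/28 = 158 - 1/28 = 4423/28 ≈ 157.96)
349*(a(3, -9) + D) = 349*(-⅔ + 4423/28) = 349*(13213/84) = 4611337/84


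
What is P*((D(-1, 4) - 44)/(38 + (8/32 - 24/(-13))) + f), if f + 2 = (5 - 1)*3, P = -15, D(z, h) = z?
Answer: -18510/139 ≈ -133.17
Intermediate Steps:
f = 10 (f = -2 + (5 - 1)*3 = -2 + 4*3 = -2 + 12 = 10)
P*((D(-1, 4) - 44)/(38 + (8/32 - 24/(-13))) + f) = -15*((-1 - 44)/(38 + (8/32 - 24/(-13))) + 10) = -15*(-45/(38 + (8*(1/32) - 24*(-1/13))) + 10) = -15*(-45/(38 + (1/4 + 24/13)) + 10) = -15*(-45/(38 + 109/52) + 10) = -15*(-45/2085/52 + 10) = -15*(-45*52/2085 + 10) = -15*(-156/139 + 10) = -15*1234/139 = -18510/139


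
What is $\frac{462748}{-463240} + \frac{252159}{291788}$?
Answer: $- \frac{2276772283}{16895984140} \approx -0.13475$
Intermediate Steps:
$\frac{462748}{-463240} + \frac{252159}{291788} = 462748 \left(- \frac{1}{463240}\right) + 252159 \cdot \frac{1}{291788} = - \frac{115687}{115810} + \frac{252159}{291788} = - \frac{2276772283}{16895984140}$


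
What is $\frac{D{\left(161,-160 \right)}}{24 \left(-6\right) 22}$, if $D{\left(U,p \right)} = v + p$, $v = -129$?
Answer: $\frac{289}{3168} \approx 0.091225$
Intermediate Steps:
$D{\left(U,p \right)} = -129 + p$
$\frac{D{\left(161,-160 \right)}}{24 \left(-6\right) 22} = \frac{-129 - 160}{24 \left(-6\right) 22} = - \frac{289}{\left(-144\right) 22} = - \frac{289}{-3168} = \left(-289\right) \left(- \frac{1}{3168}\right) = \frac{289}{3168}$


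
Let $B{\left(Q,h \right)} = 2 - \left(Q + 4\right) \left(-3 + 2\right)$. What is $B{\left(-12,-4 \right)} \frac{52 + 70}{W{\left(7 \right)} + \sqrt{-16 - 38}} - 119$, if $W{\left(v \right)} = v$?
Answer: $\frac{- 357 \sqrt{6} + 1565 i}{- 7 i + 3 \sqrt{6}} \approx -168.75 + 52.224 i$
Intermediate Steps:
$B{\left(Q,h \right)} = 6 + Q$ ($B{\left(Q,h \right)} = 2 - \left(4 + Q\right) \left(-1\right) = 2 - \left(-4 - Q\right) = 2 + \left(4 + Q\right) = 6 + Q$)
$B{\left(-12,-4 \right)} \frac{52 + 70}{W{\left(7 \right)} + \sqrt{-16 - 38}} - 119 = \left(6 - 12\right) \frac{52 + 70}{7 + \sqrt{-16 - 38}} - 119 = - 6 \frac{122}{7 + \sqrt{-54}} - 119 = - 6 \frac{122}{7 + 3 i \sqrt{6}} - 119 = - \frac{732}{7 + 3 i \sqrt{6}} - 119 = -119 - \frac{732}{7 + 3 i \sqrt{6}}$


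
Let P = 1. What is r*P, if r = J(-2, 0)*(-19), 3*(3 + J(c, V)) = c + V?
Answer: 209/3 ≈ 69.667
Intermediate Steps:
J(c, V) = -3 + V/3 + c/3 (J(c, V) = -3 + (c + V)/3 = -3 + (V + c)/3 = -3 + (V/3 + c/3) = -3 + V/3 + c/3)
r = 209/3 (r = (-3 + (⅓)*0 + (⅓)*(-2))*(-19) = (-3 + 0 - ⅔)*(-19) = -11/3*(-19) = 209/3 ≈ 69.667)
r*P = (209/3)*1 = 209/3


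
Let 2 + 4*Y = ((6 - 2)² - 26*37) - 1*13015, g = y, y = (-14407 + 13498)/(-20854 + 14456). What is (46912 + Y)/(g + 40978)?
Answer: 555618315/524356306 ≈ 1.0596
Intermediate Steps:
y = 909/6398 (y = -909/(-6398) = -909*(-1/6398) = 909/6398 ≈ 0.14208)
g = 909/6398 ≈ 0.14208
Y = -13963/4 (Y = -½ + (((6 - 2)² - 26*37) - 1*13015)/4 = -½ + ((4² - 962) - 13015)/4 = -½ + ((16 - 962) - 13015)/4 = -½ + (-946 - 13015)/4 = -½ + (¼)*(-13961) = -½ - 13961/4 = -13963/4 ≈ -3490.8)
(46912 + Y)/(g + 40978) = (46912 - 13963/4)/(909/6398 + 40978) = 173685/(4*(262178153/6398)) = (173685/4)*(6398/262178153) = 555618315/524356306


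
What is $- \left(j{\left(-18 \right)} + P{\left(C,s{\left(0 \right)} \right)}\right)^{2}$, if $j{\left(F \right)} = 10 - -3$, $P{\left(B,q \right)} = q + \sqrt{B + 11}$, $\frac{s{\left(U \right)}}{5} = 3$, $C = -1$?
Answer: $- \left(28 + \sqrt{10}\right)^{2} \approx -971.09$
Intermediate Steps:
$s{\left(U \right)} = 15$ ($s{\left(U \right)} = 5 \cdot 3 = 15$)
$P{\left(B,q \right)} = q + \sqrt{11 + B}$
$j{\left(F \right)} = 13$ ($j{\left(F \right)} = 10 + 3 = 13$)
$- \left(j{\left(-18 \right)} + P{\left(C,s{\left(0 \right)} \right)}\right)^{2} = - \left(13 + \left(15 + \sqrt{11 - 1}\right)\right)^{2} = - \left(13 + \left(15 + \sqrt{10}\right)\right)^{2} = - \left(28 + \sqrt{10}\right)^{2}$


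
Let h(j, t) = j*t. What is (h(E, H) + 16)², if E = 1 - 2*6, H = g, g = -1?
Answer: 729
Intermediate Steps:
H = -1
E = -11 (E = 1 - 12 = -11)
(h(E, H) + 16)² = (-11*(-1) + 16)² = (11 + 16)² = 27² = 729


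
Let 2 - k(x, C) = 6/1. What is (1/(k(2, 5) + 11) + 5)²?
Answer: 1296/49 ≈ 26.449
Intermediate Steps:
k(x, C) = -4 (k(x, C) = 2 - 6/1 = 2 - 6 = -4)
(1/(k(2, 5) + 11) + 5)² = (1/(-4 + 11) + 5)² = (1/7 + 5)² = (⅐ + 5)² = (36/7)² = 1296/49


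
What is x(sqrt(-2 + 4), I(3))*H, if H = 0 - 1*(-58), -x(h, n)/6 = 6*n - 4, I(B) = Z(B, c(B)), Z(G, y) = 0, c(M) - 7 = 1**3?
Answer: 1392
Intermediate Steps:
c(M) = 8 (c(M) = 7 + 1**3 = 7 + 1 = 8)
I(B) = 0
x(h, n) = 24 - 36*n (x(h, n) = -6*(6*n - 4) = -6*(-4 + 6*n) = 24 - 36*n)
H = 58 (H = 0 + 58 = 58)
x(sqrt(-2 + 4), I(3))*H = (24 - 36*0)*58 = (24 + 0)*58 = 24*58 = 1392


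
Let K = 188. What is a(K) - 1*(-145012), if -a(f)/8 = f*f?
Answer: -137740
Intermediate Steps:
a(f) = -8*f² (a(f) = -8*f*f = -8*f²)
a(K) - 1*(-145012) = -8*188² - 1*(-145012) = -8*35344 + 145012 = -282752 + 145012 = -137740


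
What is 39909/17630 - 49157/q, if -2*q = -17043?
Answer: -1053106733/300468090 ≈ -3.5049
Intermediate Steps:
q = 17043/2 (q = -1/2*(-17043) = 17043/2 ≈ 8521.5)
39909/17630 - 49157/q = 39909/17630 - 49157/17043/2 = 39909*(1/17630) - 49157*2/17043 = 39909/17630 - 98314/17043 = -1053106733/300468090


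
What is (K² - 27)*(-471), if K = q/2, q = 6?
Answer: 8478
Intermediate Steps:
K = 3 (K = 6/2 = 6*(½) = 3)
(K² - 27)*(-471) = (3² - 27)*(-471) = (9 - 27)*(-471) = -18*(-471) = 8478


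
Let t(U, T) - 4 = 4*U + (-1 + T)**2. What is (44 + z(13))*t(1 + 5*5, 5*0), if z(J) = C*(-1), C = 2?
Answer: 4578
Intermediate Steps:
z(J) = -2 (z(J) = 2*(-1) = -2)
t(U, T) = 4 + (-1 + T)**2 + 4*U (t(U, T) = 4 + (4*U + (-1 + T)**2) = 4 + ((-1 + T)**2 + 4*U) = 4 + (-1 + T)**2 + 4*U)
(44 + z(13))*t(1 + 5*5, 5*0) = (44 - 2)*(4 + (-1 + 5*0)**2 + 4*(1 + 5*5)) = 42*(4 + (-1 + 0)**2 + 4*(1 + 25)) = 42*(4 + (-1)**2 + 4*26) = 42*(4 + 1 + 104) = 42*109 = 4578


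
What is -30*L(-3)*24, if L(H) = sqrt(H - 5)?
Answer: -1440*I*sqrt(2) ≈ -2036.5*I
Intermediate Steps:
L(H) = sqrt(-5 + H)
-30*L(-3)*24 = -30*sqrt(-5 - 3)*24 = -60*I*sqrt(2)*24 = -1440*I*sqrt(2)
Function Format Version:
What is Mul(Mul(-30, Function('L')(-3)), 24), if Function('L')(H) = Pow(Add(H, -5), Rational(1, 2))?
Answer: Mul(-1440, I, Pow(2, Rational(1, 2))) ≈ Mul(-2036.5, I)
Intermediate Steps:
Function('L')(H) = Pow(Add(-5, H), Rational(1, 2))
Mul(Mul(-30, Function('L')(-3)), 24) = Mul(Mul(-30, Pow(Add(-5, -3), Rational(1, 2))), 24) = Mul(Mul(-30, Pow(-8, Rational(1, 2))), 24) = Mul(Mul(-30, Mul(2, I, Pow(2, Rational(1, 2)))), 24) = Mul(Mul(-60, I, Pow(2, Rational(1, 2))), 24) = Mul(-1440, I, Pow(2, Rational(1, 2)))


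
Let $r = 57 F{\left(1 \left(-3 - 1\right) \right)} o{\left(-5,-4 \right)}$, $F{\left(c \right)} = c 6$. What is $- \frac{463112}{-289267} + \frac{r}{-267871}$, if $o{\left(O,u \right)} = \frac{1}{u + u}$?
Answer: $\frac{124004809895}{77486240557} \approx 1.6003$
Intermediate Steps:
$o{\left(O,u \right)} = \frac{1}{2 u}$
$F{\left(c \right)} = 6 c$
$r = 171$ ($r = 57 \cdot 6 \cdot 1 \left(-3 - 1\right) \frac{1}{2 \left(-4\right)} = 57 \cdot 6 \cdot 1 \left(-4\right) \frac{1}{2} \left(- \frac{1}{4}\right) = 57 \cdot 6 \left(-4\right) \left(- \frac{1}{8}\right) = 57 \left(-24\right) \left(- \frac{1}{8}\right) = \left(-1368\right) \left(- \frac{1}{8}\right) = 171$)
$- \frac{463112}{-289267} + \frac{r}{-267871} = - \frac{463112}{-289267} + \frac{171}{-267871} = \left(-463112\right) \left(- \frac{1}{289267}\right) + 171 \left(- \frac{1}{267871}\right) = \frac{463112}{289267} - \frac{171}{267871} = \frac{124004809895}{77486240557}$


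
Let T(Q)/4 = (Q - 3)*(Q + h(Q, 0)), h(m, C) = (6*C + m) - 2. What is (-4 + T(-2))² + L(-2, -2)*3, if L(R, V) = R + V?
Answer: 13444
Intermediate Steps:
h(m, C) = -2 + m + 6*C (h(m, C) = (m + 6*C) - 2 = -2 + m + 6*C)
T(Q) = 4*(-3 + Q)*(-2 + 2*Q) (T(Q) = 4*((Q - 3)*(Q + (-2 + Q + 6*0))) = 4*((-3 + Q)*(Q + (-2 + Q + 0))) = 4*((-3 + Q)*(Q + (-2 + Q))) = 4*((-3 + Q)*(-2 + 2*Q)) = 4*(-3 + Q)*(-2 + 2*Q))
(-4 + T(-2))² + L(-2, -2)*3 = (-4 + (24 - 32*(-2) + 8*(-2)²))² + (-2 - 2)*3 = (-4 + (24 + 64 + 8*4))² - 4*3 = (-4 + (24 + 64 + 32))² - 12 = (-4 + 120)² - 12 = 116² - 12 = 13456 - 12 = 13444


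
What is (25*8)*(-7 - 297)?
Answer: -60800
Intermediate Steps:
(25*8)*(-7 - 297) = 200*(-304) = -60800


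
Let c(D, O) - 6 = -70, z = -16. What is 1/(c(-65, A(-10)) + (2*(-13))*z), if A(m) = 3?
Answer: 1/352 ≈ 0.0028409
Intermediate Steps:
c(D, O) = -64 (c(D, O) = 6 - 70 = -64)
1/(c(-65, A(-10)) + (2*(-13))*z) = 1/(-64 + (2*(-13))*(-16)) = 1/(-64 - 26*(-16)) = 1/(-64 + 416) = 1/352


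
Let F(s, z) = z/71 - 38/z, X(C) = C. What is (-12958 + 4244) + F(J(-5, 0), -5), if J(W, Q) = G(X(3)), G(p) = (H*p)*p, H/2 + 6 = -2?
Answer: -3090797/355 ≈ -8706.5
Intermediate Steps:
H = -16 (H = -12 + 2*(-2) = -12 - 4 = -16)
G(p) = -16*p² (G(p) = (-16*p)*p = -16*p²)
J(W, Q) = -144 (J(W, Q) = -16*3² = -16*9 = -144)
F(s, z) = -38/z + z/71 (F(s, z) = z*(1/71) - 38/z = z/71 - 38/z = -38/z + z/71)
(-12958 + 4244) + F(J(-5, 0), -5) = (-12958 + 4244) + (-38/(-5) + (1/71)*(-5)) = -8714 + (-38*(-⅕) - 5/71) = -8714 + (38/5 - 5/71) = -8714 + 2673/355 = -3090797/355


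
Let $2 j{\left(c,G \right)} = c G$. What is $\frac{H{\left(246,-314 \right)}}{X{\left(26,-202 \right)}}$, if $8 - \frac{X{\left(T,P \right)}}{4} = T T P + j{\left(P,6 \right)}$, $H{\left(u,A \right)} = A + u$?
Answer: $- \frac{17}{137166} \approx -0.00012394$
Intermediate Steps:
$j{\left(c,G \right)} = \frac{G c}{2}$ ($j{\left(c,G \right)} = \frac{c G}{2} = \frac{G c}{2}$)
$X{\left(T,P \right)} = 32 - 12 P - 4 P T^{2}$ ($X{\left(T,P \right)} = 32 - 4 \left(T T P + \frac{1}{2} \cdot 6 P\right) = 32 - 4 \left(T^{2} P + 3 P\right) = 32 - 4 \left(P T^{2} + 3 P\right) = 32 - 4 \left(3 P + P T^{2}\right) = 32 - \left(12 P + 4 P T^{2}\right) = 32 - 12 P - 4 P T^{2}$)
$\frac{H{\left(246,-314 \right)}}{X{\left(26,-202 \right)}} = \frac{-314 + 246}{32 - -2424 - - 808 \cdot 26^{2}} = - \frac{68}{32 + 2424 - \left(-808\right) 676} = - \frac{68}{32 + 2424 + 546208} = - \frac{68}{548664} = \left(-68\right) \frac{1}{548664} = - \frac{17}{137166}$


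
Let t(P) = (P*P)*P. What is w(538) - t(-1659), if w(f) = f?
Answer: 4566034717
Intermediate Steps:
t(P) = P³ (t(P) = P²*P = P³)
w(538) - t(-1659) = 538 - 1*(-1659)³ = 538 - 1*(-4566034179) = 538 + 4566034179 = 4566034717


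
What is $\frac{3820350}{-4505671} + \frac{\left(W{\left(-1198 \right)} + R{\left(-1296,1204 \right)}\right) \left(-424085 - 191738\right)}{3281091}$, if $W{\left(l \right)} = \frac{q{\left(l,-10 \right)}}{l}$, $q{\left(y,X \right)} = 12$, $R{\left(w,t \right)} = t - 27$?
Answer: $- \frac{1963716146238521111}{8855326423669539} \approx -221.76$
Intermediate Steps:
$R{\left(w,t \right)} = -27 + t$ ($R{\left(w,t \right)} = t - 27 = -27 + t$)
$W{\left(l \right)} = \frac{12}{l}$
$\frac{3820350}{-4505671} + \frac{\left(W{\left(-1198 \right)} + R{\left(-1296,1204 \right)}\right) \left(-424085 - 191738\right)}{3281091} = \frac{3820350}{-4505671} + \frac{\left(\frac{12}{-1198} + \left(-27 + 1204\right)\right) \left(-424085 - 191738\right)}{3281091} = 3820350 \left(- \frac{1}{4505671}\right) + \left(12 \left(- \frac{1}{1198}\right) + 1177\right) \left(-615823\right) \frac{1}{3281091} = - \frac{3820350}{4505671} + \left(- \frac{6}{599} + 1177\right) \left(-615823\right) \frac{1}{3281091} = - \frac{3820350}{4505671} + \frac{705017}{599} \left(-615823\right) \frac{1}{3281091} = - \frac{3820350}{4505671} - \frac{434165683991}{1965373509} = - \frac{1963716146238521111}{8855326423669539}$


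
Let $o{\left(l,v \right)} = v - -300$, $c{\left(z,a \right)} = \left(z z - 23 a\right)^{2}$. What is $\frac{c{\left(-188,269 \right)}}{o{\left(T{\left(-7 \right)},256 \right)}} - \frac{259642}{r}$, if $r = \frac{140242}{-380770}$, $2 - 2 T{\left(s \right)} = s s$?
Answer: $\frac{87096171085049}{38987276} \approx 2.234 \cdot 10^{6}$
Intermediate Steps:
$T{\left(s \right)} = 1 - \frac{s^{2}}{2}$ ($T{\left(s \right)} = 1 - \frac{s s}{2} = 1 - \frac{s^{2}}{2}$)
$c{\left(z,a \right)} = \left(z^{2} - 23 a\right)^{2}$
$o{\left(l,v \right)} = 300 + v$ ($o{\left(l,v \right)} = v + 300 = 300 + v$)
$r = - \frac{70121}{190385}$ ($r = 140242 \left(- \frac{1}{380770}\right) = - \frac{70121}{190385} \approx -0.36831$)
$\frac{c{\left(-188,269 \right)}}{o{\left(T{\left(-7 \right)},256 \right)}} - \frac{259642}{r} = \frac{\left(- \left(-188\right)^{2} + 23 \cdot 269\right)^{2}}{300 + 256} - \frac{259642}{- \frac{70121}{190385}} = \frac{\left(\left(-1\right) 35344 + 6187\right)^{2}}{556} - - \frac{49431942170}{70121} = \left(-35344 + 6187\right)^{2} \cdot \frac{1}{556} + \frac{49431942170}{70121} = \left(-29157\right)^{2} \cdot \frac{1}{556} + \frac{49431942170}{70121} = 850130649 \cdot \frac{1}{556} + \frac{49431942170}{70121} = \frac{850130649}{556} + \frac{49431942170}{70121} = \frac{87096171085049}{38987276}$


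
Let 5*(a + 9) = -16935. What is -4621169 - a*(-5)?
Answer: -4638149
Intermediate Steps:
a = -3396 (a = -9 + (⅕)*(-16935) = -9 - 3387 = -3396)
-4621169 - a*(-5) = -4621169 - (-3396)*(-5) = -4621169 - 1*16980 = -4621169 - 16980 = -4638149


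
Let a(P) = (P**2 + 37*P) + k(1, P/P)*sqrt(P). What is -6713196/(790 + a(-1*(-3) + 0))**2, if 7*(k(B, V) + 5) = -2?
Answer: -13348984439550228/1646151531820849 - 155058850193520*sqrt(3)/1646151531820849 ≈ -8.2724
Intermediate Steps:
k(B, V) = -37/7 (k(B, V) = -5 + (1/7)*(-2) = -5 - 2/7 = -37/7)
a(P) = P**2 + 37*P - 37*sqrt(P)/7 (a(P) = (P**2 + 37*P) - 37*sqrt(P)/7 = P**2 + 37*P - 37*sqrt(P)/7)
-6713196/(790 + a(-1*(-3) + 0))**2 = -6713196/(790 + ((-1*(-3) + 0)**2 + 37*(-1*(-3) + 0) - 37*sqrt(-1*(-3) + 0)/7))**2 = -6713196/(790 + ((3 + 0)**2 + 37*(3 + 0) - 37*sqrt(3 + 0)/7))**2 = -6713196/(790 + (3**2 + 37*3 - 37*sqrt(3)/7))**2 = -6713196/(790 + (9 + 111 - 37*sqrt(3)/7))**2 = -6713196/(790 + (120 - 37*sqrt(3)/7))**2 = -6713196/(910 - 37*sqrt(3)/7)**2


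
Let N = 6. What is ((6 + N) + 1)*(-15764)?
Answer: -204932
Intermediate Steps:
((6 + N) + 1)*(-15764) = ((6 + 6) + 1)*(-15764) = (12 + 1)*(-15764) = 13*(-15764) = -204932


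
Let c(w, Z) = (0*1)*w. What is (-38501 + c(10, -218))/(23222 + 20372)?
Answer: -38501/43594 ≈ -0.88317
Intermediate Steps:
c(w, Z) = 0 (c(w, Z) = 0*w = 0)
(-38501 + c(10, -218))/(23222 + 20372) = (-38501 + 0)/(23222 + 20372) = -38501/43594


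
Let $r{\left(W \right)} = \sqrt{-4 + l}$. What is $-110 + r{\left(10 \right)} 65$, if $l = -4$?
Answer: $-110 + 130 i \sqrt{2} \approx -110.0 + 183.85 i$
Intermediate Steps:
$r{\left(W \right)} = 2 i \sqrt{2}$ ($r{\left(W \right)} = \sqrt{-4 - 4} = \sqrt{-8} = 2 i \sqrt{2}$)
$-110 + r{\left(10 \right)} 65 = -110 + 2 i \sqrt{2} \cdot 65 = -110 + 130 i \sqrt{2}$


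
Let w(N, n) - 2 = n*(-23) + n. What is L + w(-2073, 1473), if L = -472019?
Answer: -504423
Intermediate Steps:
w(N, n) = 2 - 22*n (w(N, n) = 2 + (n*(-23) + n) = 2 + (-23*n + n) = 2 - 22*n)
L + w(-2073, 1473) = -472019 + (2 - 22*1473) = -472019 + (2 - 32406) = -472019 - 32404 = -504423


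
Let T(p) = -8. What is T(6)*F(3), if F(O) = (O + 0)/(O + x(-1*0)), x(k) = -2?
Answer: -24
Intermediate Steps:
F(O) = O/(-2 + O) (F(O) = (O + 0)/(O - 2) = O/(-2 + O))
T(6)*F(3) = -24/(-2 + 3) = -24/1 = -24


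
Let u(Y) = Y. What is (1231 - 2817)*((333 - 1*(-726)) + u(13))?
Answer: -1700192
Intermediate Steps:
(1231 - 2817)*((333 - 1*(-726)) + u(13)) = (1231 - 2817)*((333 - 1*(-726)) + 13) = -1586*((333 + 726) + 13) = -1586*(1059 + 13) = -1586*1072 = -1700192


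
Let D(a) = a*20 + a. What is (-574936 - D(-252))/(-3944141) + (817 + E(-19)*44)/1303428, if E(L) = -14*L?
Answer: 791874529093/5140903815348 ≈ 0.15403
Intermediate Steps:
D(a) = 21*a (D(a) = 20*a + a = 21*a)
(-574936 - D(-252))/(-3944141) + (817 + E(-19)*44)/1303428 = (-574936 - 21*(-252))/(-3944141) + (817 - 14*(-19)*44)/1303428 = (-574936 - 1*(-5292))*(-1/3944141) + (817 + 266*44)*(1/1303428) = (-574936 + 5292)*(-1/3944141) + (817 + 11704)*(1/1303428) = -569644*(-1/3944141) + 12521*(1/1303428) = 569644/3944141 + 12521/1303428 = 791874529093/5140903815348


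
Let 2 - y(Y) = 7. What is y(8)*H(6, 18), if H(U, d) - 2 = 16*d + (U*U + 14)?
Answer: -1700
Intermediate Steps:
y(Y) = -5 (y(Y) = 2 - 1*7 = 2 - 7 = -5)
H(U, d) = 16 + U² + 16*d (H(U, d) = 2 + (16*d + (U*U + 14)) = 2 + (16*d + (U² + 14)) = 2 + (16*d + (14 + U²)) = 2 + (14 + U² + 16*d) = 16 + U² + 16*d)
y(8)*H(6, 18) = -5*(16 + 6² + 16*18) = -5*(16 + 36 + 288) = -5*340 = -1700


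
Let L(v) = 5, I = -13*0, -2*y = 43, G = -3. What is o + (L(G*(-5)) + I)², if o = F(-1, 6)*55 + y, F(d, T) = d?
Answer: -103/2 ≈ -51.500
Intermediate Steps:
y = -43/2 (y = -½*43 = -43/2 ≈ -21.500)
I = 0
o = -153/2 (o = -1*55 - 43/2 = -55 - 43/2 = -153/2 ≈ -76.500)
o + (L(G*(-5)) + I)² = -153/2 + (5 + 0)² = -153/2 + 5² = -153/2 + 25 = -103/2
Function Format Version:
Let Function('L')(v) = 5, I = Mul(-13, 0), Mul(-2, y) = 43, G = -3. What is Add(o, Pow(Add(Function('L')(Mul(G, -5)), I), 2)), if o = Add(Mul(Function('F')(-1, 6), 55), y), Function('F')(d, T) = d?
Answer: Rational(-103, 2) ≈ -51.500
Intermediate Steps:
y = Rational(-43, 2) (y = Mul(Rational(-1, 2), 43) = Rational(-43, 2) ≈ -21.500)
I = 0
o = Rational(-153, 2) (o = Add(Mul(-1, 55), Rational(-43, 2)) = Add(-55, Rational(-43, 2)) = Rational(-153, 2) ≈ -76.500)
Add(o, Pow(Add(Function('L')(Mul(G, -5)), I), 2)) = Add(Rational(-153, 2), Pow(Add(5, 0), 2)) = Add(Rational(-153, 2), Pow(5, 2)) = Add(Rational(-153, 2), 25) = Rational(-103, 2)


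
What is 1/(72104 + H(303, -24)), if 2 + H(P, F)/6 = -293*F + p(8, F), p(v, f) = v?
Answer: 1/114332 ≈ 8.7465e-6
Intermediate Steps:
H(P, F) = 36 - 1758*F (H(P, F) = -12 + 6*(-293*F + 8) = -12 + 6*(8 - 293*F) = -12 + (48 - 1758*F) = 36 - 1758*F)
1/(72104 + H(303, -24)) = 1/(72104 + (36 - 1758*(-24))) = 1/(72104 + (36 + 42192)) = 1/(72104 + 42228) = 1/114332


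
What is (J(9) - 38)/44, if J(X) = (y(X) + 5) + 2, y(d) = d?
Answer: -½ ≈ -0.50000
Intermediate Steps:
J(X) = 7 + X (J(X) = (X + 5) + 2 = (5 + X) + 2 = 7 + X)
(J(9) - 38)/44 = ((7 + 9) - 38)/44 = (16 - 38)/44 = (1/44)*(-22) = -½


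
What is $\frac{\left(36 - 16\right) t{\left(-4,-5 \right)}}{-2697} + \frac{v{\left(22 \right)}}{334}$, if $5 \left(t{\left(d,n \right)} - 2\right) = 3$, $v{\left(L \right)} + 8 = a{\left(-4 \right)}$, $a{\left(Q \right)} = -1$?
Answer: $- \frac{41641}{900798} \approx -0.046227$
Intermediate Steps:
$v{\left(L \right)} = -9$ ($v{\left(L \right)} = -8 - 1 = -9$)
$t{\left(d,n \right)} = \frac{13}{5}$ ($t{\left(d,n \right)} = 2 + \frac{1}{5} \cdot 3 = 2 + \frac{3}{5} = \frac{13}{5}$)
$\frac{\left(36 - 16\right) t{\left(-4,-5 \right)}}{-2697} + \frac{v{\left(22 \right)}}{334} = \frac{\left(36 - 16\right) \frac{13}{5}}{-2697} - \frac{9}{334} = 20 \cdot \frac{13}{5} \left(- \frac{1}{2697}\right) - \frac{9}{334} = 52 \left(- \frac{1}{2697}\right) - \frac{9}{334} = - \frac{52}{2697} - \frac{9}{334} = - \frac{41641}{900798}$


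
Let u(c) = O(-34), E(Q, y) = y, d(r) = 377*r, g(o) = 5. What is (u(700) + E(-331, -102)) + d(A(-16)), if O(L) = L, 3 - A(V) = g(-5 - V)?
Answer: -890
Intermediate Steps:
A(V) = -2 (A(V) = 3 - 1*5 = 3 - 5 = -2)
u(c) = -34
(u(700) + E(-331, -102)) + d(A(-16)) = (-34 - 102) + 377*(-2) = -136 - 754 = -890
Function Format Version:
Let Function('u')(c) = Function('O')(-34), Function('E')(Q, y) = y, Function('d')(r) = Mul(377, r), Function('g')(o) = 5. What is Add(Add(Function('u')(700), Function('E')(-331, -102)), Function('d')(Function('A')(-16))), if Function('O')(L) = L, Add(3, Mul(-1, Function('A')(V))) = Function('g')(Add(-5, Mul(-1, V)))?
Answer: -890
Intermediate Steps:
Function('A')(V) = -2 (Function('A')(V) = Add(3, Mul(-1, 5)) = Add(3, -5) = -2)
Function('u')(c) = -34
Add(Add(Function('u')(700), Function('E')(-331, -102)), Function('d')(Function('A')(-16))) = Add(Add(-34, -102), Mul(377, -2)) = Add(-136, -754) = -890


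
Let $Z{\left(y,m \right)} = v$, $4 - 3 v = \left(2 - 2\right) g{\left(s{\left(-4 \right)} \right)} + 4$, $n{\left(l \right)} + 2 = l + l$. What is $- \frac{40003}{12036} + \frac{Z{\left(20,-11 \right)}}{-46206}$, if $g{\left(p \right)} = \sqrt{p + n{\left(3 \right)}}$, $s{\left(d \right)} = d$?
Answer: $- \frac{40003}{12036} \approx -3.3236$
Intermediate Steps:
$n{\left(l \right)} = -2 + 2 l$ ($n{\left(l \right)} = -2 + \left(l + l\right) = -2 + 2 l$)
$g{\left(p \right)} = \sqrt{4 + p}$ ($g{\left(p \right)} = \sqrt{p + \left(-2 + 2 \cdot 3\right)} = \sqrt{p + \left(-2 + 6\right)} = \sqrt{p + 4} = \sqrt{4 + p}$)
$v = 0$ ($v = \frac{4}{3} - \frac{\left(2 - 2\right) \sqrt{4 - 4} + 4}{3} = \frac{4}{3} - \frac{0 \sqrt{0} + 4}{3} = \frac{4}{3} - \frac{0 \cdot 0 + 4}{3} = \frac{4}{3} - \frac{0 + 4}{3} = \frac{4}{3} - \frac{4}{3} = 0$)
$Z{\left(y,m \right)} = 0$
$- \frac{40003}{12036} + \frac{Z{\left(20,-11 \right)}}{-46206} = - \frac{40003}{12036} + \frac{0}{-46206} = \left(-40003\right) \frac{1}{12036} + 0 \left(- \frac{1}{46206}\right) = - \frac{40003}{12036} + 0 = - \frac{40003}{12036}$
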